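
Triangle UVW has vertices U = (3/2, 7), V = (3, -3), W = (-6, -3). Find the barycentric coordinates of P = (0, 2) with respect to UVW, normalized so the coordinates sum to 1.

Signed area of the reference triangle: [UVW] = ½·((3/2)·(-3−(-3)) + 3·(-3−7) + (-6)·(7−(-3))) = ½·(0 − 30 − 60) = -45.
[PVW] = ½·(0·(-3−(-3)) + 3·(-3−2) + (-6)·(2−(-3))) = ½·(0 − 15 − 30) = -45/2, so the U-coordinate is (-45/2)/(-45) = 1/2.
[UPW] = ½·((3/2)·(2−(-3)) + 0·(-3−7) + (-6)·(7−2)) = ½·(15/2 + 0 − 30) = -45/4, so the V-coordinate is 1/4.
[UVP] = ½·((3/2)·(-3−2) + 3·(2−7) + 0·(7−(-3))) = ½·(-15/2 − 15 + 0) = -45/4, so the W-coordinate is 1/4.

(1/2, 1/4, 1/4)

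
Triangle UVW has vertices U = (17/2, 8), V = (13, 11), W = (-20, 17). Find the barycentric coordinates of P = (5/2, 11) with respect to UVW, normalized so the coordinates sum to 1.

Signed area of the reference triangle: [UVW] = ½·((17/2)·(11−17) + 13·(17−8) + (-20)·(8−11)) = ½·(-51 + 117 + 60) = 63.
[PVW] = ½·((5/2)·(11−17) + 13·(17−11) + (-20)·(11−11)) = ½·(-15 + 78 + 0) = 63/2, so the U-coordinate is (63/2)/63 = 1/2.
[UPW] = ½·((17/2)·(11−17) + (5/2)·(17−8) + (-20)·(8−11)) = ½·(-51 + 45/2 + 60) = 63/4, so the V-coordinate is 1/4.
[UVP] = ½·((17/2)·(11−11) + 13·(11−8) + (5/2)·(8−11)) = ½·(0 + 39 − 15/2) = 63/4, so the W-coordinate is 1/4.
Check: 1/2 + 1/4 + 1/4 = 1.

(1/2, 1/4, 1/4)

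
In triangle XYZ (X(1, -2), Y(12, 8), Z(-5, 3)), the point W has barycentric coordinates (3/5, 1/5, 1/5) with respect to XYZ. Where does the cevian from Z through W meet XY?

(15/4, 1/2)

Line ZW meets XY where the Z-coordinate vanishes; zeroing W's Z-weight and renormalizing leaves X, Y-weights 3/5 : 1/5 → (3/4, 1/4).
So V = (3/4)·X + (1/4)·Y = (15/4, 1/2).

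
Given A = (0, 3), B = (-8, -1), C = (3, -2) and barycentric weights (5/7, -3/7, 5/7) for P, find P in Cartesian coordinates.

P = (5/7)·A + (-3/7)·B + (5/7)·C.
x-coordinate: (5/7)·0 + (-3/7)·(-8) + (5/7)·3 = 39/7.
y-coordinate: (5/7)·3 + (-3/7)·(-1) + (5/7)·(-2) = 8/7.

(39/7, 8/7)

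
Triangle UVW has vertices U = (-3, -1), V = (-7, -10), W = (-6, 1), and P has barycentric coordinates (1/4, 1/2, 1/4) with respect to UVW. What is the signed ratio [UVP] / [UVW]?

1/4

The signed ratio [UVP]/[UVW] equals the barycentric coordinate of P at vertex W, which is 1/4.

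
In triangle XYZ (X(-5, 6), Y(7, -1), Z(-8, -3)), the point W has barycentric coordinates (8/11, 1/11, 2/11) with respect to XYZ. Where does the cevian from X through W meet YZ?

Line XW meets YZ where the X-coordinate vanishes; zeroing W's X-weight and renormalizing leaves Y, Z-weights 1/11 : 2/11 → (1/3, 2/3).
So V = (1/3)·Y + (2/3)·Z = (-3, -7/3).

(-3, -7/3)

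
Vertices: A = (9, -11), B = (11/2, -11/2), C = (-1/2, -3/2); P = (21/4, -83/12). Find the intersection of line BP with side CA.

Barycentric coordinates of P with respect to ABC: (1/2, 1/6, 1/3).
On side CA the B-coordinate is zero; dropping P's B-weight 1/6 and renormalizing the remaining 1/3 : 1/2 gives weights 2/5, 3/5 on C, A.
Q = (2/5)·(-1/2, -3/2) + (3/5)·(9, -11) = (26/5, -36/5).

(26/5, -36/5)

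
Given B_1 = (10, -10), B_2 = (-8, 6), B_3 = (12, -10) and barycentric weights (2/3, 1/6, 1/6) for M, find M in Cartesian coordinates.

M = (2/3)·B_1 + (1/6)·B_2 + (1/6)·B_3.
x-coordinate: (2/3)·10 + (1/6)·(-8) + (1/6)·12 = 22/3.
y-coordinate: (2/3)·(-10) + (1/6)·6 + (1/6)·(-10) = -22/3.

(22/3, -22/3)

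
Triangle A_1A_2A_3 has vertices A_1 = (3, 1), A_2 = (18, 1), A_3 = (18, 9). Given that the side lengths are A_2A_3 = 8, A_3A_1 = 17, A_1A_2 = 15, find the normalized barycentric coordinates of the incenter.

The incenter has barycentric coordinates proportional to the opposite side lengths: (8 : 17 : 15).
Normalizing by 8+17+15 = 40 gives (1/5, 17/40, 3/8).

(1/5, 17/40, 3/8)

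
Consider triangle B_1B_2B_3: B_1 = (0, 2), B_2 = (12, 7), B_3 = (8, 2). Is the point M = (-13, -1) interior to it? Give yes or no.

Barycentric coordinates of M: (93/40, -3/5, -29/40).
The three coordinates are positive, negative, negative; a point is interior exactly when all three are positive.

no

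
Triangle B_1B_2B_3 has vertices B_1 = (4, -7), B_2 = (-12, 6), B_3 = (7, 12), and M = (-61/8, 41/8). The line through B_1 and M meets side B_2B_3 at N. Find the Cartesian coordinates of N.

(-65/7, 48/7)

Barycentric coordinates of M with respect to B_1B_2B_3: (1/8, 3/4, 1/8).
On side B_2B_3 the B_1-coordinate is zero; dropping M's B_1-weight 1/8 and renormalizing the remaining 3/4 : 1/8 gives weights 6/7, 1/7 on B_2, B_3.
N = (6/7)·(-12, 6) + (1/7)·(7, 12) = (-65/7, 48/7).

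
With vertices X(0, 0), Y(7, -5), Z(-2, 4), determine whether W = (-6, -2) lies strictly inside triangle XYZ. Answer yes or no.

no

Barycentric coordinates of W: (5, -14/9, -22/9).
The three coordinates are positive, negative, negative; a point is interior exactly when all three are positive.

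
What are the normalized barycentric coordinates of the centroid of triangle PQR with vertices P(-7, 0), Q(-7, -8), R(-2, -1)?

(1/3, 1/3, 1/3)

The centroid is the average of the vertices, so each weight is 1/3.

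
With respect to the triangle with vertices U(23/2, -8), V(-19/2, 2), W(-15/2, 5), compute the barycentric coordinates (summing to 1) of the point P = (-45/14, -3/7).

Signed area of the reference triangle: [UVW] = ½·((23/2)·(2−5) + (-19/2)·(5−(-8)) + (-15/2)·(-8−2)) = ½·(-69/2 − 247/2 + 75) = -83/2.
[PVW] = ½·((-45/14)·(2−5) + (-19/2)·(5−(-3/7)) + (-15/2)·(-3/7−2)) = ½·(135/14 − 361/7 + 255/14) = -83/7, so the U-coordinate is (-83/7)/(-83/2) = 2/7.
[UPW] = ½·((23/2)·(-3/7−5) + (-45/14)·(5−(-8)) + (-15/2)·(-8−(-3/7))) = ½·(-437/7 − 585/14 + 795/14) = -166/7, so the V-coordinate is 4/7.
[UVP] = ½·((23/2)·(2−(-3/7)) + (-19/2)·(-3/7−(-8)) + (-45/14)·(-8−2)) = ½·(391/14 − 1007/14 + 225/7) = -83/14, so the W-coordinate is 1/7.
Check: 2/7 + 4/7 + 1/7 = 1.

(2/7, 4/7, 1/7)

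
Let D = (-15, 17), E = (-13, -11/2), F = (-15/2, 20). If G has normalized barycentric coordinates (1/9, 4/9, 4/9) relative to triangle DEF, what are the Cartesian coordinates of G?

(-97/9, 25/3)

G = (1/9)·D + (4/9)·E + (4/9)·F.
x-coordinate: (1/9)·(-15) + (4/9)·(-13) + (4/9)·(-15/2) = -97/9.
y-coordinate: (1/9)·17 + (4/9)·(-11/2) + (4/9)·20 = 25/3.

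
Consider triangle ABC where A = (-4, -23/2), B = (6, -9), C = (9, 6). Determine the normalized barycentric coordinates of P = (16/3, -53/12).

(1/6, 1/2, 1/3)

Signed area of the reference triangle: [ABC] = ½·((-4)·(-9−6) + 6·(6−(-23/2)) + 9·(-23/2−(-9))) = ½·(60 + 105 − 45/2) = 285/4.
[PBC] = ½·((16/3)·(-9−6) + 6·(6−(-53/12)) + 9·(-53/12−(-9))) = ½·(-80 + 125/2 + 165/4) = 95/8, so the A-coordinate is (95/8)/(285/4) = 1/6.
[APC] = ½·((-4)·(-53/12−6) + (16/3)·(6−(-23/2)) + 9·(-23/2−(-53/12))) = ½·(125/3 + 280/3 − 255/4) = 285/8, so the B-coordinate is 1/2.
[ABP] = ½·((-4)·(-9−(-53/12)) + 6·(-53/12−(-23/2)) + (16/3)·(-23/2−(-9))) = ½·(55/3 + 85/2 − 40/3) = 95/4, so the C-coordinate is 1/3.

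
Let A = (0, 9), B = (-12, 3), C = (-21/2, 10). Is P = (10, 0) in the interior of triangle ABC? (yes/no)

no

Barycentric coordinates of P: (317/150, 169/150, -56/25).
The three coordinates are positive, positive, negative; a point is interior exactly when all three are positive.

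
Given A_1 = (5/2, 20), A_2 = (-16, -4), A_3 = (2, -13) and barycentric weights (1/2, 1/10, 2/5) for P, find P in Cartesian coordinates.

P = (1/2)·A_1 + (1/10)·A_2 + (2/5)·A_3.
x-coordinate: (1/2)·(5/2) + (1/10)·(-16) + (2/5)·2 = 9/20.
y-coordinate: (1/2)·20 + (1/10)·(-4) + (2/5)·(-13) = 22/5.

(9/20, 22/5)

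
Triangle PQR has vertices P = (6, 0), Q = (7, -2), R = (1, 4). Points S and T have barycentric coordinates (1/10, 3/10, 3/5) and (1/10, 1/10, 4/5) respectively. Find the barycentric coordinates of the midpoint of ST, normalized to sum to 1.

(1/10, 1/5, 7/10)

Since both coordinate triples sum to 1, the midpoint's barycentrics are the componentwise average.
(1/10+1/10)/2 = 1/10; similarly 1/5 and 7/10.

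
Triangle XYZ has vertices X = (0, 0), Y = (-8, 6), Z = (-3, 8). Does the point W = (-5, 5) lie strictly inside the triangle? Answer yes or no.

Barycentric coordinates of W: (11/46, 25/46, 5/23).
The three coordinates are positive, positive, positive; a point is interior exactly when all three are positive.

yes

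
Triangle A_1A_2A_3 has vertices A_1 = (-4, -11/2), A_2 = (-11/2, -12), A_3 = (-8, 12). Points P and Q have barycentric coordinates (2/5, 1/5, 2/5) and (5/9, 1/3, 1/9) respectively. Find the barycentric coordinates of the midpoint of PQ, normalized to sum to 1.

Since both coordinate triples sum to 1, the midpoint's barycentrics are the componentwise average.
(2/5+5/9)/2 = 43/90; similarly 4/15 and 23/90.

(43/90, 4/15, 23/90)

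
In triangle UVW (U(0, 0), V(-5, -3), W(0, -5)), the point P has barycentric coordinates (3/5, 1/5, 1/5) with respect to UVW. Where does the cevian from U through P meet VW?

Line UP meets VW where the U-coordinate vanishes; zeroing P's U-weight and renormalizing leaves V, W-weights 1/5 : 1/5 → (1/2, 1/2).
So Q = (1/2)·V + (1/2)·W = (-5/2, -4).

(-5/2, -4)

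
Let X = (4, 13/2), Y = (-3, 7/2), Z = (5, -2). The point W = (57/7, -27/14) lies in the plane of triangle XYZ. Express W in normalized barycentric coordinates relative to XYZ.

Signed area of the reference triangle: [XYZ] = ½·(4·(7/2−(-2)) + (-3)·(-2−(13/2)) + 5·(13/2−(7/2))) = ½·(22 + 51/2 + 15) = 125/4.
[WYZ] = ½·((57/7)·(7/2−(-2)) + (-3)·(-2−(-27/14)) + 5·(-27/14−(7/2))) = ½·(627/14 + 3/14 − 190/7) = 125/14, so the X-coordinate is (125/14)/(125/4) = 2/7.
[XWZ] = ½·(4·(-27/14−(-2)) + (57/7)·(-2−(13/2)) + 5·(13/2−(-27/14))) = ½·(2/7 − 969/14 + 295/7) = -375/28, so the Y-coordinate is -3/7.
[XYW] = ½·(4·(7/2−(-27/14)) + (-3)·(-27/14−(13/2)) + (57/7)·(13/2−(7/2))) = ½·(152/7 + 177/7 + 171/7) = 250/7, so the Z-coordinate is 8/7.

(2/7, -3/7, 8/7)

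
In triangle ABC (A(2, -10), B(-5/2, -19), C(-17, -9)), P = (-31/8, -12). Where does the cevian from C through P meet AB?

(1/2, -13)

Barycentric coordinates of P with respect to ABC: (1/2, 1/4, 1/4).
On side AB the C-coordinate is zero; dropping P's C-weight 1/4 and renormalizing the remaining 1/2 : 1/4 gives weights 2/3, 1/3 on A, B.
Q = (2/3)·(2, -10) + (1/3)·(-5/2, -19) = (1/2, -13).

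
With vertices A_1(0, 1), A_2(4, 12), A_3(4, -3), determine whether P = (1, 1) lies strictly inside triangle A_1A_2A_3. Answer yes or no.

Barycentric coordinates of P: (3/4, 1/15, 11/60).
The three coordinates are positive, positive, positive; a point is interior exactly when all three are positive.

yes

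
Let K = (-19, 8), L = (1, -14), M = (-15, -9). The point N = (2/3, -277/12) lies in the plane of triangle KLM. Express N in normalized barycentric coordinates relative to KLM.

(-7/12, 5/6, 3/4)

Signed area of the reference triangle: [KLM] = ½·((-19)·(-14−(-9)) + 1·(-9−8) + (-15)·(8−(-14))) = ½·(95 − 17 − 330) = -126.
[NLM] = ½·((2/3)·(-14−(-9)) + 1·(-9−(-277/12)) + (-15)·(-277/12−(-14))) = ½·(-10/3 + 169/12 + 545/4) = 147/2, so the K-coordinate is (147/2)/(-126) = -7/12.
[KNM] = ½·((-19)·(-277/12−(-9)) + (2/3)·(-9−8) + (-15)·(8−(-277/12))) = ½·(3211/12 − 34/3 − 1865/4) = -105, so the L-coordinate is 5/6.
[KLN] = ½·((-19)·(-14−(-277/12)) + 1·(-277/12−8) + (2/3)·(8−(-14))) = ½·(-2071/12 − 373/12 + 44/3) = -189/2, so the M-coordinate is 3/4.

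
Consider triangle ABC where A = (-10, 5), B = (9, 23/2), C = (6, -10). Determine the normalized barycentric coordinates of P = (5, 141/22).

Signed area of the reference triangle: [ABC] = ½·((-10)·(23/2−(-10)) + 9·(-10−5) + 6·(5−(23/2))) = ½·(-215 − 135 − 39) = -389/2.
[PBC] = ½·(5·(23/2−(-10)) + 9·(-10−(141/22)) + 6·(141/22−(23/2))) = ½·(215/2 − 3249/22 − 336/11) = -389/11, so the A-coordinate is (-389/11)/(-389/2) = 2/11.
[APC] = ½·((-10)·(141/22−(-10)) + 5·(-10−5) + 6·(5−(141/22))) = ½·(-1805/11 − 75 − 93/11) = -2723/22, so the B-coordinate is 7/11.
[ABP] = ½·((-10)·(23/2−(141/22)) + 9·(141/22−5) + 5·(5−(23/2))) = ½·(-560/11 + 279/22 − 65/2) = -389/11, so the C-coordinate is 2/11.

(2/11, 7/11, 2/11)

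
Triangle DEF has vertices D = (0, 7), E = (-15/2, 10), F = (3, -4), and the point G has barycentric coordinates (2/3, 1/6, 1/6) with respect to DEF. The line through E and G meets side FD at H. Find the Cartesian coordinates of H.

Line EG meets FD where the E-coordinate vanishes; zeroing G's E-weight and renormalizing leaves F, D-weights 1/6 : 2/3 → (1/5, 4/5).
So H = (1/5)·F + (4/5)·D = (3/5, 24/5).

(3/5, 24/5)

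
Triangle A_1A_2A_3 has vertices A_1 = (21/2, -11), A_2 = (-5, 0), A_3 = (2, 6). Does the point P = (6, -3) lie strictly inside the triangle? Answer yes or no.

Barycentric coordinates of P: (87/170, 1/20, 149/340).
The three coordinates are positive, positive, positive; a point is interior exactly when all three are positive.

yes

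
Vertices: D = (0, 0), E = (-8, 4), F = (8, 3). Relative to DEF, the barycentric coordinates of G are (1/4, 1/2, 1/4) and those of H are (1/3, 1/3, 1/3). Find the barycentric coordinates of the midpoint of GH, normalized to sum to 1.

(7/24, 5/12, 7/24)

Since both coordinate triples sum to 1, the midpoint's barycentrics are the componentwise average.
(1/4+1/3)/2 = 7/24; similarly 5/12 and 7/24.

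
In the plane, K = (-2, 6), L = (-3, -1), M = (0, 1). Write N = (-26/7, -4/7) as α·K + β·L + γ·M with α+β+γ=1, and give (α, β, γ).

(1/7, 8/7, -2/7)

Signed area of the reference triangle: [KLM] = ½·((-2)·(-1−1) + (-3)·(1−6) + 0·(6−(-1))) = ½·(4 + 15 + 0) = 19/2.
[NLM] = ½·((-26/7)·(-1−1) + (-3)·(1−(-4/7)) + 0·(-4/7−(-1))) = ½·(52/7 − 33/7 + 0) = 19/14, so the K-coordinate is (19/14)/(19/2) = 1/7.
[KNM] = ½·((-2)·(-4/7−1) + (-26/7)·(1−6) + 0·(6−(-4/7))) = ½·(22/7 + 130/7 + 0) = 76/7, so the L-coordinate is 8/7.
[KLN] = ½·((-2)·(-1−(-4/7)) + (-3)·(-4/7−6) + (-26/7)·(6−(-1))) = ½·(6/7 + 138/7 − 26) = -19/7, so the M-coordinate is -2/7.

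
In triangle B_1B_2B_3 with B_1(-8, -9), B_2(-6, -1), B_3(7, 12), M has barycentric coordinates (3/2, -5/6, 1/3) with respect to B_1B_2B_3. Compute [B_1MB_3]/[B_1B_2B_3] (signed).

The signed ratio [B_1MB_3]/[B_1B_2B_3] equals the barycentric coordinate of M at vertex B_2, which is -5/6.

-5/6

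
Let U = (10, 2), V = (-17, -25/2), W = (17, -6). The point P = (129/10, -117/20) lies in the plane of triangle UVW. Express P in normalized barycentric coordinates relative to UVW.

Signed area of the reference triangle: [UVW] = ½·(10·(-25/2−(-6)) + (-17)·(-6−2) + 17·(2−(-25/2))) = ½·(-65 + 136 + 493/2) = 635/4.
[PVW] = ½·((129/10)·(-25/2−(-6)) + (-17)·(-6−(-117/20)) + 17·(-117/20−(-25/2))) = ½·(-1677/20 + 51/20 + 2261/20) = 127/8, so the U-coordinate is (127/8)/(635/4) = 1/10.
[UPW] = ½·(10·(-117/20−(-6)) + (129/10)·(-6−2) + 17·(2−(-117/20))) = ½·(3/2 − 516/5 + 2669/20) = 127/8, so the V-coordinate is 1/10.
[UVP] = ½·(10·(-25/2−(-117/20)) + (-17)·(-117/20−2) + (129/10)·(2−(-25/2))) = ½·(-133/2 + 2669/20 + 3741/20) = 127, so the W-coordinate is 4/5.
Check: 1/10 + 1/10 + 4/5 = 1.

(1/10, 1/10, 4/5)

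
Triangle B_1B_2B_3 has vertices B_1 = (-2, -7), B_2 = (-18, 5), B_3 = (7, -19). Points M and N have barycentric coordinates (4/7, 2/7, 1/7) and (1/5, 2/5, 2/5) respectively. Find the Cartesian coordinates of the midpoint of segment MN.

Barycentric coordinates of the midpoint are the average: (27/70, 12/35, 19/70).
Converting: (27/70)·B_1 + (12/35)·B_2 + (19/70)·B_3 = (-353/70, -43/7).

(-353/70, -43/7)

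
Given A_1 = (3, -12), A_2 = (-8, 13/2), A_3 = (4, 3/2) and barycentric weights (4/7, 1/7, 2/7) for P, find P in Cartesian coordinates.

P = (4/7)·A_1 + (1/7)·A_2 + (2/7)·A_3.
x-coordinate: (4/7)·3 + (1/7)·(-8) + (2/7)·4 = 12/7.
y-coordinate: (4/7)·(-12) + (1/7)·(13/2) + (2/7)·(3/2) = -11/2.

(12/7, -11/2)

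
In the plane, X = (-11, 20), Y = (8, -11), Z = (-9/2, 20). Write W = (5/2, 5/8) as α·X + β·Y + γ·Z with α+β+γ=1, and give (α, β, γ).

Signed area of the reference triangle: [XYZ] = ½·((-11)·(-11−20) + 8·(20−20) + (-9/2)·(20−(-11))) = ½·(341 + 0 − 279/2) = 403/4.
[WYZ] = ½·((5/2)·(-11−20) + 8·(20−(5/8)) + (-9/2)·(5/8−(-11))) = ½·(-155/2 + 155 − 837/16) = 403/32, so the X-coordinate is (403/32)/(403/4) = 1/8.
[XWZ] = ½·((-11)·(5/8−20) + (5/2)·(20−20) + (-9/2)·(20−(5/8))) = ½·(1705/8 + 0 − 1395/16) = 2015/32, so the Y-coordinate is 5/8.
[XYW] = ½·((-11)·(-11−(5/8)) + 8·(5/8−20) + (5/2)·(20−(-11))) = ½·(1023/8 − 155 + 155/2) = 403/16, so the Z-coordinate is 1/4.

(1/8, 5/8, 1/4)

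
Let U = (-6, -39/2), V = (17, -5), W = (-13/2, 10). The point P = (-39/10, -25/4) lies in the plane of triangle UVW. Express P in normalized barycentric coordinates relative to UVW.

(1/2, 1/10, 2/5)

Signed area of the reference triangle: [UVW] = ½·((-6)·(-5−10) + 17·(10−(-39/2)) + (-13/2)·(-39/2−(-5))) = ½·(90 + 1003/2 + 377/4) = 2743/8.
[PVW] = ½·((-39/10)·(-5−10) + 17·(10−(-25/4)) + (-13/2)·(-25/4−(-5))) = ½·(117/2 + 1105/4 + 65/8) = 2743/16, so the U-coordinate is (2743/16)/(2743/8) = 1/2.
[UPW] = ½·((-6)·(-25/4−10) + (-39/10)·(10−(-39/2)) + (-13/2)·(-39/2−(-25/4))) = ½·(195/2 − 2301/20 + 689/8) = 2743/80, so the V-coordinate is 1/10.
[UVP] = ½·((-6)·(-5−(-25/4)) + 17·(-25/4−(-39/2)) + (-39/10)·(-39/2−(-5))) = ½·(-15/2 + 901/4 + 1131/20) = 2743/20, so the W-coordinate is 2/5.
Check: 1/2 + 1/10 + 2/5 = 1.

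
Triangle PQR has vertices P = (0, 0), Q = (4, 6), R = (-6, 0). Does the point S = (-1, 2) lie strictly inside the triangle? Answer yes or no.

yes

Barycentric coordinates of S: (5/18, 1/3, 7/18).
The three coordinates are positive, positive, positive; a point is interior exactly when all three are positive.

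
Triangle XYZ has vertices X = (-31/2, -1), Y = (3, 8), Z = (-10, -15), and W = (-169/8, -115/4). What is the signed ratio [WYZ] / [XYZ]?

1/4

[XYZ] = ½·((-31/2)·(8−(-15)) + 3·(-15−(-1)) + (-10)·(-1−8)) = ½·(-713/2 − 42 + 90) = -617/4.
[WYZ] = ½·((-169/8)·(8−(-15)) + 3·(-15−(-115/4)) + (-10)·(-115/4−8)) = ½·(-3887/8 + 165/4 + 735/2) = -617/16, so the ratio is (-617/16)/(-617/4) = 1/4.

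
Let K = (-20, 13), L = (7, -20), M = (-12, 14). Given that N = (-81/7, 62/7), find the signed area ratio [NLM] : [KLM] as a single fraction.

[KLM] = ½·((-20)·(-20−14) + 7·(14−13) + (-12)·(13−(-20))) = ½·(680 + 7 − 396) = 291/2.
[NLM] = ½·((-81/7)·(-20−14) + 7·(14−(62/7)) + (-12)·(62/7−(-20))) = ½·(2754/7 + 36 − 2424/7) = 291/7, so the ratio is (291/7)/(291/2) = 2/7.

2/7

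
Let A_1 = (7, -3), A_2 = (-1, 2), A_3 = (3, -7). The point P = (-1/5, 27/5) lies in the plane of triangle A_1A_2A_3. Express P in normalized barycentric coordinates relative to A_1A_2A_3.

Signed area of the reference triangle: [A_1A_2A_3] = ½·(7·(2−(-7)) + (-1)·(-7−(-3)) + 3·(-3−2)) = ½·(63 + 4 − 15) = 26.
[PA_2A_3] = ½·((-1/5)·(2−(-7)) + (-1)·(-7−(27/5)) + 3·(27/5−2)) = ½·(-9/5 + 62/5 + 51/5) = 52/5, so the A_1-coordinate is (52/5)/26 = 2/5.
[A_1PA_3] = ½·(7·(27/5−(-7)) + (-1/5)·(-7−(-3)) + 3·(-3−(27/5))) = ½·(434/5 + 4/5 − 126/5) = 156/5, so the A_2-coordinate is 6/5.
[A_1A_2P] = ½·(7·(2−(27/5)) + (-1)·(27/5−(-3)) + (-1/5)·(-3−2)) = ½·(-119/5 − 42/5 + 1) = -78/5, so the A_3-coordinate is -3/5.

(2/5, 6/5, -3/5)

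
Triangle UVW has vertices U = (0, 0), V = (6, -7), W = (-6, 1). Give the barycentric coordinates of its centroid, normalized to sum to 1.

(1/3, 1/3, 1/3)

The centroid is the average of the vertices, so each weight is 1/3.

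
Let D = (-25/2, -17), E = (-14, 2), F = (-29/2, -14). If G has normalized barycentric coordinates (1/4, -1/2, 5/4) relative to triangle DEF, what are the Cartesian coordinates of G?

G = (1/4)·D + (-1/2)·E + (5/4)·F.
x-coordinate: (1/4)·(-25/2) + (-1/2)·(-14) + (5/4)·(-29/2) = -57/4.
y-coordinate: (1/4)·(-17) + (-1/2)·2 + (5/4)·(-14) = -91/4.

(-57/4, -91/4)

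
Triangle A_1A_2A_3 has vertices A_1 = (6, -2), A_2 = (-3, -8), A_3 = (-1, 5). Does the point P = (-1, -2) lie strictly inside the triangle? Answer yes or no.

yes

Barycentric coordinates of P: (2/15, 7/15, 2/5).
The three coordinates are positive, positive, positive; a point is interior exactly when all three are positive.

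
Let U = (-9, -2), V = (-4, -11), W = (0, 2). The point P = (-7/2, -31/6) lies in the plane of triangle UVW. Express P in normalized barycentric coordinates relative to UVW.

(1/6, 1/2, 1/3)

Signed area of the reference triangle: [UVW] = ½·((-9)·(-11−2) + (-4)·(2−(-2)) + 0·(-2−(-11))) = ½·(117 − 16 + 0) = 101/2.
[PVW] = ½·((-7/2)·(-11−2) + (-4)·(2−(-31/6)) + 0·(-31/6−(-11))) = ½·(91/2 − 86/3 + 0) = 101/12, so the U-coordinate is (101/12)/(101/2) = 1/6.
[UPW] = ½·((-9)·(-31/6−2) + (-7/2)·(2−(-2)) + 0·(-2−(-31/6))) = ½·(129/2 − 14 + 0) = 101/4, so the V-coordinate is 1/2.
[UVP] = ½·((-9)·(-11−(-31/6)) + (-4)·(-31/6−(-2)) + (-7/2)·(-2−(-11))) = ½·(105/2 + 38/3 − 63/2) = 101/6, so the W-coordinate is 1/3.
Check: 1/6 + 1/2 + 1/3 = 1.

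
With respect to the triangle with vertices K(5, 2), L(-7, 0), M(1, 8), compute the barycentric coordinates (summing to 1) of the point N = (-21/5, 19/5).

(-1/10, 3/5, 1/2)

Signed area of the reference triangle: [KLM] = ½·(5·(0−8) + (-7)·(8−2) + 1·(2−0)) = ½·(-40 − 42 + 2) = -40.
[NLM] = ½·((-21/5)·(0−8) + (-7)·(8−(19/5)) + 1·(19/5−0)) = ½·(168/5 − 147/5 + 19/5) = 4, so the K-coordinate is 4/(-40) = -1/10.
[KNM] = ½·(5·(19/5−8) + (-21/5)·(8−2) + 1·(2−(19/5))) = ½·(-21 − 126/5 − 9/5) = -24, so the L-coordinate is 3/5.
[KLN] = ½·(5·(0−(19/5)) + (-7)·(19/5−2) + (-21/5)·(2−0)) = ½·(-19 − 63/5 − 42/5) = -20, so the M-coordinate is 1/2.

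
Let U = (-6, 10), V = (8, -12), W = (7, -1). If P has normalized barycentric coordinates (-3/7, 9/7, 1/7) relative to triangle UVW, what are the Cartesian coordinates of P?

P = (-3/7)·U + (9/7)·V + (1/7)·W.
x-coordinate: (-3/7)·(-6) + (9/7)·8 + (1/7)·7 = 97/7.
y-coordinate: (-3/7)·10 + (9/7)·(-12) + (1/7)·(-1) = -139/7.

(97/7, -139/7)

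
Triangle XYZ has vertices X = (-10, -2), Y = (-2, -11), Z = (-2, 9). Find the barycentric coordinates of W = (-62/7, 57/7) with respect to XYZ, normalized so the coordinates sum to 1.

Signed area of the reference triangle: [XYZ] = ½·((-10)·(-11−9) + (-2)·(9−(-2)) + (-2)·(-2−(-11))) = ½·(200 − 22 − 18) = 80.
[WYZ] = ½·((-62/7)·(-11−9) + (-2)·(9−(57/7)) + (-2)·(57/7−(-11))) = ½·(1240/7 − 12/7 − 268/7) = 480/7, so the X-coordinate is (480/7)/80 = 6/7.
[XWZ] = ½·((-10)·(57/7−9) + (-62/7)·(9−(-2)) + (-2)·(-2−(57/7))) = ½·(60/7 − 682/7 + 142/7) = -240/7, so the Y-coordinate is -3/7.
[XYW] = ½·((-10)·(-11−(57/7)) + (-2)·(57/7−(-2)) + (-62/7)·(-2−(-11))) = ½·(1340/7 − 142/7 − 558/7) = 320/7, so the Z-coordinate is 4/7.
Check: 6/7 − 3/7 + 4/7 = 1.

(6/7, -3/7, 4/7)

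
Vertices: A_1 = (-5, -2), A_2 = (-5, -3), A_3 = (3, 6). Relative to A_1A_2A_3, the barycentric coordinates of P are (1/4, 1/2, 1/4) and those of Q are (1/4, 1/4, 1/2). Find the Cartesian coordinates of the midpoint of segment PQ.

Barycentric coordinates of the midpoint are the average: (1/4, 3/8, 3/8).
Converting: (1/4)·A_1 + (3/8)·A_2 + (3/8)·A_3 = (-2, 5/8).

(-2, 5/8)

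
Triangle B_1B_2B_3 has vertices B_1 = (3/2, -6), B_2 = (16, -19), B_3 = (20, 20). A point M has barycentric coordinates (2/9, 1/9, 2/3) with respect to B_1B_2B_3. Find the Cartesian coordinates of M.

(139/9, 89/9)

M = (2/9)·B_1 + (1/9)·B_2 + (2/3)·B_3.
x-coordinate: (2/9)·(3/2) + (1/9)·16 + (2/3)·20 = 139/9.
y-coordinate: (2/9)·(-6) + (1/9)·(-19) + (2/3)·20 = 89/9.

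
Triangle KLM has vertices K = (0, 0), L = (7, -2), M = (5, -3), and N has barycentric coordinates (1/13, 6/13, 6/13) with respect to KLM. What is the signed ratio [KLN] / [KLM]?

The signed ratio [KLN]/[KLM] equals the barycentric coordinate of N at vertex M, which is 6/13.

6/13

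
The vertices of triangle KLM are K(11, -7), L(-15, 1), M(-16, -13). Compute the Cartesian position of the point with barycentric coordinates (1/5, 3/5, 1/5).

(-10, -17/5)

N = (1/5)·K + (3/5)·L + (1/5)·M.
x-coordinate: (1/5)·11 + (3/5)·(-15) + (1/5)·(-16) = -10.
y-coordinate: (1/5)·(-7) + (3/5)·1 + (1/5)·(-13) = -17/5.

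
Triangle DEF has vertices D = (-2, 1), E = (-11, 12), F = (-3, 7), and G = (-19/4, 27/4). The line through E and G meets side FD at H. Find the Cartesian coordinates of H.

(-8/3, 5)

Barycentric coordinates of G with respect to DEF: (1/4, 1/4, 1/2).
On side FD the E-coordinate is zero; dropping G's E-weight 1/4 and renormalizing the remaining 1/2 : 1/4 gives weights 2/3, 1/3 on F, D.
H = (2/3)·(-3, 7) + (1/3)·(-2, 1) = (-8/3, 5).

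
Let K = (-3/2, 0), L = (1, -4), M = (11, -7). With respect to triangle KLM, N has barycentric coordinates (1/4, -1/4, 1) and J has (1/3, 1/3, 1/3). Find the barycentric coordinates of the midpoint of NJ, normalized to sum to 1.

Since both coordinate triples sum to 1, the midpoint's barycentrics are the componentwise average.
(1/4+1/3)/2 = 7/24; similarly 1/24 and 2/3.

(7/24, 1/24, 2/3)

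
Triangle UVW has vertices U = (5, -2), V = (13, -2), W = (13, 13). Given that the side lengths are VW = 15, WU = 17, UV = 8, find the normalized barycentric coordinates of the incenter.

(3/8, 17/40, 1/5)

The incenter has barycentric coordinates proportional to the opposite side lengths: (15 : 17 : 8).
Normalizing by 15+17+8 = 40 gives (3/8, 17/40, 1/5).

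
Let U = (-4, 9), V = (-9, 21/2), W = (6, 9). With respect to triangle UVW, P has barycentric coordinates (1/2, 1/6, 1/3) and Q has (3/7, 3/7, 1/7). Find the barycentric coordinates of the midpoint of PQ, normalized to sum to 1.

Since both coordinate triples sum to 1, the midpoint's barycentrics are the componentwise average.
(1/2+3/7)/2 = 13/28; similarly 25/84 and 5/21.

(13/28, 25/84, 5/21)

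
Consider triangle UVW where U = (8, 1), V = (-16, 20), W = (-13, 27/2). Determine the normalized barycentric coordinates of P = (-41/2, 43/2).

Signed area of the reference triangle: [UVW] = ½·(8·(20−(27/2)) + (-16)·(27/2−1) + (-13)·(1−20)) = ½·(52 − 200 + 247) = 99/2.
[PVW] = ½·((-41/2)·(20−(27/2)) + (-16)·(27/2−(43/2)) + (-13)·(43/2−20)) = ½·(-533/4 + 128 − 39/2) = -99/8, so the U-coordinate is (-99/8)/(99/2) = -1/4.
[UPW] = ½·(8·(43/2−(27/2)) + (-41/2)·(27/2−1) + (-13)·(1−(43/2))) = ½·(64 − 1025/4 + 533/2) = 297/8, so the V-coordinate is 3/4.
[UVP] = ½·(8·(20−(43/2)) + (-16)·(43/2−1) + (-41/2)·(1−20)) = ½·(-12 − 328 + 779/2) = 99/4, so the W-coordinate is 1/2.
Check: -1/4 + 3/4 + 1/2 = 1.

(-1/4, 3/4, 1/2)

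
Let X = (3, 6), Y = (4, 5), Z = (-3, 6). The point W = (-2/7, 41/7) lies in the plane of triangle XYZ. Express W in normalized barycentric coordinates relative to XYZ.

(2/7, 1/7, 4/7)

Signed area of the reference triangle: [XYZ] = ½·(3·(5−6) + 4·(6−6) + (-3)·(6−5)) = ½·(-3 + 0 − 3) = -3.
[WYZ] = ½·((-2/7)·(5−6) + 4·(6−(41/7)) + (-3)·(41/7−5)) = ½·(2/7 + 4/7 − 18/7) = -6/7, so the X-coordinate is (-6/7)/(-3) = 2/7.
[XWZ] = ½·(3·(41/7−6) + (-2/7)·(6−6) + (-3)·(6−(41/7))) = ½·(-3/7 + 0 − 3/7) = -3/7, so the Y-coordinate is 1/7.
[XYW] = ½·(3·(5−(41/7)) + 4·(41/7−6) + (-2/7)·(6−5)) = ½·(-18/7 − 4/7 − 2/7) = -12/7, so the Z-coordinate is 4/7.
Check: 2/7 + 1/7 + 4/7 = 1.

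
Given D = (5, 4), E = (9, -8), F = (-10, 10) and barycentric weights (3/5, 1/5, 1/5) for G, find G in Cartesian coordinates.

G = (3/5)·D + (1/5)·E + (1/5)·F.
x-coordinate: (3/5)·5 + (1/5)·9 + (1/5)·(-10) = 14/5.
y-coordinate: (3/5)·4 + (1/5)·(-8) + (1/5)·10 = 14/5.

(14/5, 14/5)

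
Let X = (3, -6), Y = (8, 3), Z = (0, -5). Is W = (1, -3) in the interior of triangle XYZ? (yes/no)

no

Barycentric coordinates of W: (-1/4, 7/32, 33/32).
The three coordinates are negative, positive, positive; a point is interior exactly when all three are positive.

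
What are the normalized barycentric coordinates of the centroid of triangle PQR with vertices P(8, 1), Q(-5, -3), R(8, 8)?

The centroid is the average of the vertices, so each weight is 1/3.

(1/3, 1/3, 1/3)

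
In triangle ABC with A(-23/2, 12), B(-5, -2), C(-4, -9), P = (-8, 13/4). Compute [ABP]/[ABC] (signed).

[ABC] = ½·((-23/2)·(-2−(-9)) + (-5)·(-9−12) + (-4)·(12−(-2))) = ½·(-161/2 + 105 − 56) = -63/4.
[ABP] = ½·((-23/2)·(-2−(13/4)) + (-5)·(13/4−12) + (-8)·(12−(-2))) = ½·(483/8 + 175/4 − 112) = -63/16, so the ratio is (-63/16)/(-63/4) = 1/4.

1/4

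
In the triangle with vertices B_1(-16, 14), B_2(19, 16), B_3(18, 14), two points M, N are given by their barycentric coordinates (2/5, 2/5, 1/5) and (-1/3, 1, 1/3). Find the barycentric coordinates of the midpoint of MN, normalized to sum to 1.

Since both coordinate triples sum to 1, the midpoint's barycentrics are the componentwise average.
(2/5+-1/3)/2 = 1/30; similarly 7/10 and 4/15.

(1/30, 7/10, 4/15)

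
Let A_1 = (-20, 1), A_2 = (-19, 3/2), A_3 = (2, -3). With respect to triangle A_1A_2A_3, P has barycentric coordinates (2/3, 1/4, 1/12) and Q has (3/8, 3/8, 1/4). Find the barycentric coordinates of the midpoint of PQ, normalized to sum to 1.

Since both coordinate triples sum to 1, the midpoint's barycentrics are the componentwise average.
(2/3+3/8)/2 = 25/48; similarly 5/16 and 1/6.

(25/48, 5/16, 1/6)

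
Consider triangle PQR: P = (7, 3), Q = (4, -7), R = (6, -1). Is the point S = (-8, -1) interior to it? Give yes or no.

no

Barycentric coordinates of S: (42, 28, -69).
The three coordinates are positive, positive, negative; a point is interior exactly when all three are positive.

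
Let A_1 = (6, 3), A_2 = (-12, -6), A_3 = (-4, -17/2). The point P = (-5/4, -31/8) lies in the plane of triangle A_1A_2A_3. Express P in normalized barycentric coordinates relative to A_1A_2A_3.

Signed area of the reference triangle: [A_1A_2A_3] = ½·(6·(-6−(-17/2)) + (-12)·(-17/2−3) + (-4)·(3−(-6))) = ½·(15 + 138 − 36) = 117/2.
[PA_2A_3] = ½·((-5/4)·(-6−(-17/2)) + (-12)·(-17/2−(-31/8)) + (-4)·(-31/8−(-6))) = ½·(-25/8 + 111/2 − 17/2) = 351/16, so the A_1-coordinate is (351/16)/(117/2) = 3/8.
[A_1PA_3] = ½·(6·(-31/8−(-17/2)) + (-5/4)·(-17/2−3) + (-4)·(3−(-31/8))) = ½·(111/4 + 115/8 − 55/2) = 117/16, so the A_2-coordinate is 1/8.
[A_1A_2P] = ½·(6·(-6−(-31/8)) + (-12)·(-31/8−3) + (-5/4)·(3−(-6))) = ½·(-51/4 + 165/2 − 45/4) = 117/4, so the A_3-coordinate is 1/2.
Check: 3/8 + 1/8 + 1/2 = 1.

(3/8, 1/8, 1/2)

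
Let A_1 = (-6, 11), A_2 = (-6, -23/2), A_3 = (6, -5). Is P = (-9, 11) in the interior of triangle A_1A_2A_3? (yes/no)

no

Barycentric coordinates of P: (193/180, 8/45, -1/4).
The three coordinates are positive, positive, negative; a point is interior exactly when all three are positive.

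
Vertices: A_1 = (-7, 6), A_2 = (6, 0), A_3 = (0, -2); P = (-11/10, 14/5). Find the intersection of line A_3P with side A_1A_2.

(-11/9, 10/3)

Barycentric coordinates of P with respect to A_1A_2A_3: (1/2, 2/5, 1/10).
On side A_1A_2 the A_3-coordinate is zero; dropping P's A_3-weight 1/10 and renormalizing the remaining 1/2 : 2/5 gives weights 5/9, 4/9 on A_1, A_2.
Q = (5/9)·(-7, 6) + (4/9)·(6, 0) = (-11/9, 10/3).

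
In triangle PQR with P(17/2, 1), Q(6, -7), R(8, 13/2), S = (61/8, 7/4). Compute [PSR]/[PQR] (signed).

1/4

[PQR] = ½·((17/2)·(-7−(13/2)) + 6·(13/2−1) + 8·(1−(-7))) = ½·(-459/4 + 33 + 64) = -71/8.
[PSR] = ½·((17/2)·(7/4−(13/2)) + (61/8)·(13/2−1) + 8·(1−(7/4))) = ½·(-323/8 + 671/16 − 6) = -71/32, so the ratio is (-71/32)/(-71/8) = 1/4.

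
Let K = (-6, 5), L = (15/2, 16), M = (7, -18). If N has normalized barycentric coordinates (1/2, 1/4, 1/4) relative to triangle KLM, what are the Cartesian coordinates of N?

N = (1/2)·K + (1/4)·L + (1/4)·M.
x-coordinate: (1/2)·(-6) + (1/4)·(15/2) + (1/4)·7 = 5/8.
y-coordinate: (1/2)·5 + (1/4)·16 + (1/4)·(-18) = 2.

(5/8, 2)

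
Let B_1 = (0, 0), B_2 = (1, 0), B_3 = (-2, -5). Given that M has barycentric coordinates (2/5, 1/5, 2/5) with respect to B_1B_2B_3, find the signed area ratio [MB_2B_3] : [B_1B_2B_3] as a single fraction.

The signed ratio [MB_2B_3]/[B_1B_2B_3] equals the barycentric coordinate of M at vertex B_1, which is 2/5.

2/5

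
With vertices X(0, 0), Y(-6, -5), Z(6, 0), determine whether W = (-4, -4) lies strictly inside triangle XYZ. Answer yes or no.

yes

Barycentric coordinates of W: (1/15, 4/5, 2/15).
The three coordinates are positive, positive, positive; a point is interior exactly when all three are positive.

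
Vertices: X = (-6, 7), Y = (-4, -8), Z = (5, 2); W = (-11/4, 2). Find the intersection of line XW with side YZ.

Barycentric coordinates of W with respect to XYZ: (1/2, 1/4, 1/4).
On side YZ the X-coordinate is zero; dropping W's X-weight 1/2 and renormalizing the remaining 1/4 : 1/4 gives weights 1/2, 1/2 on Y, Z.
V = (1/2)·(-4, -8) + (1/2)·(5, 2) = (1/2, -3).

(1/2, -3)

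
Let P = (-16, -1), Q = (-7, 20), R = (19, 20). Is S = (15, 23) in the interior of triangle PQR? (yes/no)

Barycentric coordinates of S: (-1/7, 9/26, 145/182).
The three coordinates are negative, positive, positive; a point is interior exactly when all three are positive.

no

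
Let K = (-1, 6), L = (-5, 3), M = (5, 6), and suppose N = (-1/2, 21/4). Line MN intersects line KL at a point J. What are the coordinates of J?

Barycentric coordinates of N with respect to KLM: (1/2, 1/4, 1/4).
On side KL the M-coordinate is zero; dropping N's M-weight 1/4 and renormalizing the remaining 1/2 : 1/4 gives weights 2/3, 1/3 on K, L.
J = (2/3)·(-1, 6) + (1/3)·(-5, 3) = (-7/3, 5).

(-7/3, 5)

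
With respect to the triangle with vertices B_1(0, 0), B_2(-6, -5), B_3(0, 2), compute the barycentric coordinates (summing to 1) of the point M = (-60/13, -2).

Signed area of the reference triangle: [B_1B_2B_3] = ½·(0·(-5−2) + (-6)·(2−0) + 0·(0−(-5))) = ½·(0 − 12 + 0) = -6.
[MB_2B_3] = ½·((-60/13)·(-5−2) + (-6)·(2−(-2)) + 0·(-2−(-5))) = ½·(420/13 − 24 + 0) = 54/13, so the B_1-coordinate is (54/13)/(-6) = -9/13.
[B_1MB_3] = ½·(0·(-2−2) + (-60/13)·(2−0) + 0·(0−(-2))) = ½·(0 − 120/13 + 0) = -60/13, so the B_2-coordinate is 10/13.
[B_1B_2M] = ½·(0·(-5−(-2)) + (-6)·(-2−0) + (-60/13)·(0−(-5))) = ½·(0 + 12 − 300/13) = -72/13, so the B_3-coordinate is 12/13.

(-9/13, 10/13, 12/13)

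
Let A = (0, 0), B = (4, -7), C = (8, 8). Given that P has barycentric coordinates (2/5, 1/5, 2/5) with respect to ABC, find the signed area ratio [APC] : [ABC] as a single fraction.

The signed ratio [APC]/[ABC] equals the barycentric coordinate of P at vertex B, which is 1/5.

1/5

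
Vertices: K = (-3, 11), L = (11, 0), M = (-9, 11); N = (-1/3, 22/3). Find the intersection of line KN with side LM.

(1, 11/2)

Barycentric coordinates of N with respect to KLM: (1/3, 1/3, 1/3).
On side LM the K-coordinate is zero; dropping N's K-weight 1/3 and renormalizing the remaining 1/3 : 1/3 gives weights 1/2, 1/2 on L, M.
J = (1/2)·(11, 0) + (1/2)·(-9, 11) = (1, 11/2).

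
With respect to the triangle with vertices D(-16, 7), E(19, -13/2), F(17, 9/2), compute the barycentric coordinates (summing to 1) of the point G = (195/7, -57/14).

Signed area of the reference triangle: [DEF] = ½·((-16)·(-13/2−(9/2)) + 19·(9/2−7) + 17·(7−(-13/2))) = ½·(176 − 95/2 + 459/2) = 179.
[GEF] = ½·((195/7)·(-13/2−(9/2)) + 19·(9/2−(-57/14)) + 17·(-57/14−(-13/2))) = ½·(-2145/7 + 1140/7 + 289/7) = -358/7, so the D-coordinate is (-358/7)/179 = -2/7.
[DGF] = ½·((-16)·(-57/14−(9/2)) + (195/7)·(9/2−7) + 17·(7−(-57/14))) = ½·(960/7 − 975/14 + 2635/14) = 895/7, so the E-coordinate is 5/7.
[DEG] = ½·((-16)·(-13/2−(-57/14)) + 19·(-57/14−7) + (195/7)·(7−(-13/2))) = ½·(272/7 − 2945/14 + 5265/14) = 716/7, so the F-coordinate is 4/7.
Check: -2/7 + 5/7 + 4/7 = 1.

(-2/7, 5/7, 4/7)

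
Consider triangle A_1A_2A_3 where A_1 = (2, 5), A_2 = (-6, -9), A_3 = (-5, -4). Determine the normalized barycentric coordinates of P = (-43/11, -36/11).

(2/11, 2/11, 7/11)

Signed area of the reference triangle: [A_1A_2A_3] = ½·(2·(-9−(-4)) + (-6)·(-4−5) + (-5)·(5−(-9))) = ½·(-10 + 54 − 70) = -13.
[PA_2A_3] = ½·((-43/11)·(-9−(-4)) + (-6)·(-4−(-36/11)) + (-5)·(-36/11−(-9))) = ½·(215/11 + 48/11 − 315/11) = -26/11, so the A_1-coordinate is (-26/11)/(-13) = 2/11.
[A_1PA_3] = ½·(2·(-36/11−(-4)) + (-43/11)·(-4−5) + (-5)·(5−(-36/11))) = ½·(16/11 + 387/11 − 455/11) = -26/11, so the A_2-coordinate is 2/11.
[A_1A_2P] = ½·(2·(-9−(-36/11)) + (-6)·(-36/11−5) + (-43/11)·(5−(-9))) = ½·(-126/11 + 546/11 − 602/11) = -91/11, so the A_3-coordinate is 7/11.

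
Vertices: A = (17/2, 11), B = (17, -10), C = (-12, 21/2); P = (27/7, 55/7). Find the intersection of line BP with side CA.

(5/3, 65/6)

Barycentric coordinates of P with respect to ABC: (4/7, 1/7, 2/7).
On side CA the B-coordinate is zero; dropping P's B-weight 1/7 and renormalizing the remaining 2/7 : 4/7 gives weights 1/3, 2/3 on C, A.
Q = (1/3)·(-12, 21/2) + (2/3)·(17/2, 11) = (5/3, 65/6).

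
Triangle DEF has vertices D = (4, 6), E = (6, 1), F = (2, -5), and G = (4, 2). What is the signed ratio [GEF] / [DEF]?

1/2

[DEF] = ½·(4·(1−(-5)) + 6·(-5−6) + 2·(6−1)) = ½·(24 − 66 + 10) = -16.
[GEF] = ½·(4·(1−(-5)) + 6·(-5−2) + 2·(2−1)) = ½·(24 − 42 + 2) = -8, so the ratio is (-8)/(-16) = 1/2.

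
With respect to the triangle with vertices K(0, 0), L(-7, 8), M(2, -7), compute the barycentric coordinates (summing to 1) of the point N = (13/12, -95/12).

(-2/3, 1/4, 17/12)

Signed area of the reference triangle: [KLM] = ½·(0·(8−(-7)) + (-7)·(-7−0) + 2·(0−8)) = ½·(0 + 49 − 16) = 33/2.
[NLM] = ½·((13/12)·(8−(-7)) + (-7)·(-7−(-95/12)) + 2·(-95/12−8)) = ½·(65/4 − 77/12 − 191/6) = -11, so the K-coordinate is (-11)/(33/2) = -2/3.
[KNM] = ½·(0·(-95/12−(-7)) + (13/12)·(-7−0) + 2·(0−(-95/12))) = ½·(0 − 91/12 + 95/6) = 33/8, so the L-coordinate is 1/4.
[KLN] = ½·(0·(8−(-95/12)) + (-7)·(-95/12−0) + (13/12)·(0−8)) = ½·(0 + 665/12 − 26/3) = 187/8, so the M-coordinate is 17/12.
Check: -2/3 + 1/4 + 17/12 = 1.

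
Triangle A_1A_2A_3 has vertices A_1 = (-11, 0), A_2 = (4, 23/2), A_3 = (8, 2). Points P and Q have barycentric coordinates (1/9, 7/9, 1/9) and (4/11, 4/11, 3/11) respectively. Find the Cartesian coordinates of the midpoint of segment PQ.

(239/198, 917/132)

Barycentric coordinates of the midpoint are the average: (47/198, 113/198, 19/99).
Converting: (47/198)·A_1 + (113/198)·A_2 + (19/99)·A_3 = (239/198, 917/132).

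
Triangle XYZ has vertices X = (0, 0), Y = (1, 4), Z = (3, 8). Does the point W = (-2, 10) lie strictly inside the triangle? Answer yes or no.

Barycentric coordinates of W: (-6, 23/2, -9/2).
The three coordinates are negative, positive, negative; a point is interior exactly when all three are positive.

no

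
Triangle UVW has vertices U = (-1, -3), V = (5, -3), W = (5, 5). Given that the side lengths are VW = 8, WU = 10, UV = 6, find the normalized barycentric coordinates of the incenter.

(1/3, 5/12, 1/4)

The incenter has barycentric coordinates proportional to the opposite side lengths: (8 : 10 : 6).
Normalizing by 8+10+6 = 24 gives (1/3, 5/12, 1/4).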